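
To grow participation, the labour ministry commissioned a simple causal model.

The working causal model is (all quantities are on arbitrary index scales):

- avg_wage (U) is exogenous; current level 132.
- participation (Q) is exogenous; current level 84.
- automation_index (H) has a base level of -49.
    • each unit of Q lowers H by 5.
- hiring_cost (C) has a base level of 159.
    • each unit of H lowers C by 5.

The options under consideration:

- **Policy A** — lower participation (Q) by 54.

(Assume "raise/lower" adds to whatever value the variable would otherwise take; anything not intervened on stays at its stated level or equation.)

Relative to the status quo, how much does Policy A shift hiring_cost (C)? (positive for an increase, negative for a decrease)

Baseline:
  Q = 84
  H = -49 − 5·84 = -469
  C = 159 − 5·(-469) = 2504
Policy A (Q − 54):
  Q = 84 − 54 = 30
  H = -49 − 5·30 = -199
  C = 159 − 5·(-199) = 1154
Change in C: 1154 − 2504 = -1350

-1350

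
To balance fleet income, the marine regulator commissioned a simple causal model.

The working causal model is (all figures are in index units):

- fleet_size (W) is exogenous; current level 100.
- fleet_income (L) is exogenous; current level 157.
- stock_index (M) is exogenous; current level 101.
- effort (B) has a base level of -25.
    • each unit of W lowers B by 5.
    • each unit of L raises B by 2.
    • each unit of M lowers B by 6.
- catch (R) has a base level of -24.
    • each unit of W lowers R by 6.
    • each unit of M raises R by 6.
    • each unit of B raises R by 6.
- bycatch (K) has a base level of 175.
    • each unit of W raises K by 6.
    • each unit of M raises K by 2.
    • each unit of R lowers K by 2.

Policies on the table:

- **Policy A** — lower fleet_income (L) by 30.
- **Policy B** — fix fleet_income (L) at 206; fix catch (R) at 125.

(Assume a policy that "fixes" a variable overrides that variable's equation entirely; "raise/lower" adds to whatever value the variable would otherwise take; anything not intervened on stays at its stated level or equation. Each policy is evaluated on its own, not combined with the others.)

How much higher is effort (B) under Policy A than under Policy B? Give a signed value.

Policy A (L − 30):
  W = 100
  L = 157 − 30 = 127
  M = 101
  B = -25 − 5·100 + 2·127 − 6·101 = -877
Policy B (L := 206, R := 125):
  W = 100
  L = 206
  M = 101
  B = -25 − 5·100 + 2·206 − 6·101 = -719
B: -877 − (-719) = -158

-158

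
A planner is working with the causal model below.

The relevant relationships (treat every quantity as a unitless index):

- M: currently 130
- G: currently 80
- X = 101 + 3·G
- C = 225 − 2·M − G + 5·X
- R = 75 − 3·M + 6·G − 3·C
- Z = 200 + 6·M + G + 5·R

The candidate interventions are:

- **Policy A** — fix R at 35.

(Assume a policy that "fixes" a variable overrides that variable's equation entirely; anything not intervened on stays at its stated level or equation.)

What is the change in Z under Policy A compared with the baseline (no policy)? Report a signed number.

Baseline:
  M = 130
  G = 80
  X = 101 + 3·80 = 341
  C = 225 − 2·130 − 80 + 5·341 = 1590
  R = 75 − 3·130 + 6·80 − 3·1590 = -4605
  Z = 200 + 6·130 + 80 + 5·(-4605) = -21965
Policy A (R := 35):
  M = 130
  G = 80
  X = 101 + 3·80 = 341
  C = 225 − 2·130 − 80 + 5·341 = 1590
  R = 35
  Z = 200 + 6·130 + 80 + 5·35 = 1235
Change in Z: 1235 − (-21965) = 23200

23200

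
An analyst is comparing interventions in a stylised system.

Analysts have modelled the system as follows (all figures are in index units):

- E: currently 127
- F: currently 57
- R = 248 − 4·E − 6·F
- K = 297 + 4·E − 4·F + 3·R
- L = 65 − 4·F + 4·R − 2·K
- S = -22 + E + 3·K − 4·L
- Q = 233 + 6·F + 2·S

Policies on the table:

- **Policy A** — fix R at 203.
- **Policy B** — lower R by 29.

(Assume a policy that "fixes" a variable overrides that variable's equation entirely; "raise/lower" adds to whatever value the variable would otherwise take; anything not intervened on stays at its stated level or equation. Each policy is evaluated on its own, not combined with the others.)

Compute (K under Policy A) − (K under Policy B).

Policy A (R := 203):
  E = 127
  F = 57
  R = 203
  K = 297 + 4·127 − 4·57 + 3·203 = 1186
Policy B (R − 29):
  E = 127
  F = 57
  R = 248 − 4·127 − 6·57 (−29 from intervention) = -631
  K = 297 + 4·127 − 4·57 + 3·(-631) = -1316
K: 1186 − (-1316) = 2502

2502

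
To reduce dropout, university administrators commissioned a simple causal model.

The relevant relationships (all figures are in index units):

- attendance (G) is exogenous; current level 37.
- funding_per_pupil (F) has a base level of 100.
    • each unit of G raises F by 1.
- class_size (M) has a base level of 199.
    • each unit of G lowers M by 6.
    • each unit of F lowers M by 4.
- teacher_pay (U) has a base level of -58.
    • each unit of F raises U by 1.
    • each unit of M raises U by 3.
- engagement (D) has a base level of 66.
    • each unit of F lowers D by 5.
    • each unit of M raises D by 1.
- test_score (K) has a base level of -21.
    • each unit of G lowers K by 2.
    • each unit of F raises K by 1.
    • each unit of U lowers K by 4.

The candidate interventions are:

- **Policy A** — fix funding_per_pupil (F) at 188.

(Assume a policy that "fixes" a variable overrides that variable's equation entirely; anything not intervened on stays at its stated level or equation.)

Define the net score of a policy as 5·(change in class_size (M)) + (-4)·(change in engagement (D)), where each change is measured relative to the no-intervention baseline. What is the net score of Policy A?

Baseline:
  G = 37
  F = 100 + 37 = 137
  M = 199 − 6·37 − 4·137 = -571
  D = 66 − 5·137 + (-571) = -1190
Policy A (F := 188):
  G = 37
  F = 188
  M = 199 − 6·37 − 4·188 = -775
  D = 66 − 5·188 + (-775) = -1649
ΔM = -775 − (-571) = -204; ΔD = -1649 − (-1190) = -459
Score = 5·(-204) + (-4)·(-459) = 816

816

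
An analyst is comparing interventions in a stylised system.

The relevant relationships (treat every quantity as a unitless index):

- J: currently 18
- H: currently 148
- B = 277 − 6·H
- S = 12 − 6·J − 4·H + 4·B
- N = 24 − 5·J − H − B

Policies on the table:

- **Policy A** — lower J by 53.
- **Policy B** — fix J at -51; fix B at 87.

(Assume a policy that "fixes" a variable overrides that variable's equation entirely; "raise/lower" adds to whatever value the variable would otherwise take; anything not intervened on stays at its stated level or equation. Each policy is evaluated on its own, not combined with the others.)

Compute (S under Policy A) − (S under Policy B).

-2888

Policy A (J − 53):
  J = 18 − 53 = -35
  H = 148
  B = 277 − 6·148 = -611
  S = 12 − 6·(-35) − 4·148 + 4·(-611) = -2814
Policy B (J := -51, B := 87):
  J = -51
  H = 148
  B = 87
  S = 12 − 6·(-51) − 4·148 + 4·87 = 74
S: -2814 − 74 = -2888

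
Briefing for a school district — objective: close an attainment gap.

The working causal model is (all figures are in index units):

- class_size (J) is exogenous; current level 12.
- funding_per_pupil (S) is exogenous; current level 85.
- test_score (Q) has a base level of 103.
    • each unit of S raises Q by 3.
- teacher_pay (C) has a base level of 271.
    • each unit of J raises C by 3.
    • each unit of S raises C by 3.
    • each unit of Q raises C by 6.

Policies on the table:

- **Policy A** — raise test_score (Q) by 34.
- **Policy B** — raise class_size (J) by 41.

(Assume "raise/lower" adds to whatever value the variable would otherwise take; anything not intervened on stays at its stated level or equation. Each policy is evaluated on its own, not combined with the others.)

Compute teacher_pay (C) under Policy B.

2833

Policy B (J + 41):
  J = 12 + 41 = 53
  S = 85
  Q = 103 + 3·85 = 358
  C = 271 + 3·53 + 3·85 + 6·358 = 2833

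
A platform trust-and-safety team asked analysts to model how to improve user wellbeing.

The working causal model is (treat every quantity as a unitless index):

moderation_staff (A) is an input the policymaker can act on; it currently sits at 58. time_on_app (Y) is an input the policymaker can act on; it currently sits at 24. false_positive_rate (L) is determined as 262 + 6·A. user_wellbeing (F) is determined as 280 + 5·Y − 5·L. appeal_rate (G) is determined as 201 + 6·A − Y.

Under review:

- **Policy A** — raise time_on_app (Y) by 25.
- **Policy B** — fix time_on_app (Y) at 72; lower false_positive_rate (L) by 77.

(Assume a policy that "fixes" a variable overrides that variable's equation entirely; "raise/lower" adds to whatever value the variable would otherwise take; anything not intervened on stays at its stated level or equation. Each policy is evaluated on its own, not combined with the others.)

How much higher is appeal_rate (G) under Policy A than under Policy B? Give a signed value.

23

Policy A (Y + 25):
  A = 58
  Y = 24 + 25 = 49
  G = 201 + 6·58 − 49 = 500
Policy B (Y := 72, L − 77):
  A = 58
  Y = 72
  G = 201 + 6·58 − 72 = 477
G: 500 − 477 = 23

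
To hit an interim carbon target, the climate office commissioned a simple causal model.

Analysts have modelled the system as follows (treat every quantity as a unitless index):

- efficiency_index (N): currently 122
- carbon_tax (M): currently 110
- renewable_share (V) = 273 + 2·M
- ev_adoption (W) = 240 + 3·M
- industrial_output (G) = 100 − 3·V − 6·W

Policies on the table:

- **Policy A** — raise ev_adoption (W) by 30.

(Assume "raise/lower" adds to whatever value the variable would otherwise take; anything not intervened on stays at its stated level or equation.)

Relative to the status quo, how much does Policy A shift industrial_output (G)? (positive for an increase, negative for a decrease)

-180

Baseline:
  M = 110
  V = 273 + 2·110 = 493
  W = 240 + 3·110 = 570
  G = 100 − 3·493 − 6·570 = -4799
Policy A (W + 30):
  M = 110
  V = 273 + 2·110 = 493
  W = 240 + 3·110 (+30 from intervention) = 600
  G = 100 − 3·493 − 6·600 = -4979
Change in G: -4979 − (-4799) = -180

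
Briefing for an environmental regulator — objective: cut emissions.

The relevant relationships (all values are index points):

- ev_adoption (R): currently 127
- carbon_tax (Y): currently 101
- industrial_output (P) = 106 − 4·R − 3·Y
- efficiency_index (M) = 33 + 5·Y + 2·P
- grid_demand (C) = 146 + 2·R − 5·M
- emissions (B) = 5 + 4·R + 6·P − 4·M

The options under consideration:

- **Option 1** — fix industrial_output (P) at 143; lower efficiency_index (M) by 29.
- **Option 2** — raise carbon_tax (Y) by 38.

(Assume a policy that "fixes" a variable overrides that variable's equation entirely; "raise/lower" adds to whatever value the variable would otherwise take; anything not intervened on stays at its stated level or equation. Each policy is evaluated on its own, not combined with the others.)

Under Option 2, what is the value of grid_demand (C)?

Option 2 (Y + 38):
  R = 127
  Y = 101 + 38 = 139
  P = 106 − 4·127 − 3·139 = -819
  M = 33 + 5·139 + 2·(-819) = -910
  C = 146 + 2·127 − 5·(-910) = 4950

4950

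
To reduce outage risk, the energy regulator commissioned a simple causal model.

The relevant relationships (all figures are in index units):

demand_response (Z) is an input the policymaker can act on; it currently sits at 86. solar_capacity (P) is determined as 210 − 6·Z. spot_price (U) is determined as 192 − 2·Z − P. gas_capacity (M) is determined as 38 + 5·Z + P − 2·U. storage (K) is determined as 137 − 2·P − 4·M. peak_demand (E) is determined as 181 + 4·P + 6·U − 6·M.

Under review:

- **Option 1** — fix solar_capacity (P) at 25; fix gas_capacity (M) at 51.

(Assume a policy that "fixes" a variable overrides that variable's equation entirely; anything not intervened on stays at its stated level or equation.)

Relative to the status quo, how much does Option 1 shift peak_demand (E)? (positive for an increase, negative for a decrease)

-3908

Baseline:
  Z = 86
  P = 210 − 6·86 = -306
  U = 192 − 2·86 − (-306) = 326
  M = 38 + 5·86 + (-306) − 2·326 = -490
  E = 181 + 4·(-306) + 6·326 − 6·(-490) = 3853
Option 1 (P := 25, M := 51):
  Z = 86
  P = 25
  U = 192 − 2·86 − 25 = -5
  M = 51
  E = 181 + 4·25 + 6·(-5) − 6·51 = -55
Change in E: -55 − 3853 = -3908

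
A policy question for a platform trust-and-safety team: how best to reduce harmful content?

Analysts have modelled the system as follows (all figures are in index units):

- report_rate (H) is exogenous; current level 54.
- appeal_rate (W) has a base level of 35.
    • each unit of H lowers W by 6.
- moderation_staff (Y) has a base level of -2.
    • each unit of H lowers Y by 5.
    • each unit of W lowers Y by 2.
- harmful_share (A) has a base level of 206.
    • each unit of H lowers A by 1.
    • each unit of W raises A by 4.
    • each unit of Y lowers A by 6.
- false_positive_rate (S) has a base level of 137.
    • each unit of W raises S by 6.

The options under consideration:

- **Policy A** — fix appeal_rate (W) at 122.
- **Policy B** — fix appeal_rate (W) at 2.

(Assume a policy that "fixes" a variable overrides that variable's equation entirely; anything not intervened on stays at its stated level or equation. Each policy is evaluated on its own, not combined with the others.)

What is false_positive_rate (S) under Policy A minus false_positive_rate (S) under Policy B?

720

Policy A (W := 122):
  H = 54
  W = 122
  S = 137 + 6·122 = 869
Policy B (W := 2):
  H = 54
  W = 2
  S = 137 + 6·2 = 149
S: 869 − 149 = 720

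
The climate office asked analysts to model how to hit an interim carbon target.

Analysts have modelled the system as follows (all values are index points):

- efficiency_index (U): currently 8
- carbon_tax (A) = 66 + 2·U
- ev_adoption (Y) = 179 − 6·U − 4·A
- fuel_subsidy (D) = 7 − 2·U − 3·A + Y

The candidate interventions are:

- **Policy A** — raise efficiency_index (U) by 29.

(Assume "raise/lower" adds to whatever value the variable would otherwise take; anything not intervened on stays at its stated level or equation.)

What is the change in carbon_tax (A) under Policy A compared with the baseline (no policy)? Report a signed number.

58

Baseline:
  U = 8
  A = 66 + 2·8 = 82
Policy A (U + 29):
  U = 8 + 29 = 37
  A = 66 + 2·37 = 140
Change in A: 140 − 82 = 58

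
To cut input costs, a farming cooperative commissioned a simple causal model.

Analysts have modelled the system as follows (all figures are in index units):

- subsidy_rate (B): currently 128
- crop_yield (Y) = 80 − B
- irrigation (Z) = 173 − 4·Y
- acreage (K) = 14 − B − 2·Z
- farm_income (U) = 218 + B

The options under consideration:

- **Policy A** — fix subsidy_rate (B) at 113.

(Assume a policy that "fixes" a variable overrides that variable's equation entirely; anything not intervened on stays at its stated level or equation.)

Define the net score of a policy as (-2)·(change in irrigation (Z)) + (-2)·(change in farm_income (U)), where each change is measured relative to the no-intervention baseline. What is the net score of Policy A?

Baseline:
  B = 128
  Y = 80 − 128 = -48
  Z = 173 − 4·(-48) = 365
  U = 218 + 128 = 346
Policy A (B := 113):
  B = 113
  Y = 80 − 113 = -33
  Z = 173 − 4·(-33) = 305
  U = 218 + 113 = 331
ΔZ = 305 − 365 = -60; ΔU = 331 − 346 = -15
Score = (-2)·(-60) + (-2)·(-15) = 150

150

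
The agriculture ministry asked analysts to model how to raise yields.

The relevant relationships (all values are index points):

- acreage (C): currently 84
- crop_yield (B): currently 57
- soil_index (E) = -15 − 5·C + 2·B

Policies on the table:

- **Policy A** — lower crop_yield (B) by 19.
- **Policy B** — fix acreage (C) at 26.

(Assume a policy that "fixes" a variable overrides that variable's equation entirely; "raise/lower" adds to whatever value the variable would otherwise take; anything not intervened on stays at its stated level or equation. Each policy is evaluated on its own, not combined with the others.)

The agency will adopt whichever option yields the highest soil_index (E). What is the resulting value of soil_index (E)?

-31

Policy A (B − 19):
  C = 84
  B = 57 − 19 = 38
  E = -15 − 5·84 + 2·38 = -359
Policy B (C := 26):
  C = 26
  B = 57
  E = -15 − 5·26 + 2·57 = -31
Comparing — Policy A: E=-359, Policy B: E=-31. Highest is -31 (Policy B).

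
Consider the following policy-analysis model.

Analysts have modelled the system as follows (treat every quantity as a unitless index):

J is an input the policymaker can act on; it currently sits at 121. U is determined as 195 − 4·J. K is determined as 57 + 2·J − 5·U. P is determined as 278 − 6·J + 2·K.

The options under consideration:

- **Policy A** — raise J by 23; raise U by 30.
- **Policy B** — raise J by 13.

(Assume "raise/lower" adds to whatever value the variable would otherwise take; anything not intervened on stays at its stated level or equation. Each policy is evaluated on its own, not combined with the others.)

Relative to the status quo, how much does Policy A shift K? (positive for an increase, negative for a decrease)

Baseline:
  J = 121
  U = 195 − 4·121 = -289
  K = 57 + 2·121 − 5·(-289) = 1744
Policy A (J + 23, U + 30):
  J = 121 + 23 = 144
  U = 195 − 4·144 (+30 from intervention) = -351
  K = 57 + 2·144 − 5·(-351) = 2100
Change in K: 2100 − 1744 = 356

356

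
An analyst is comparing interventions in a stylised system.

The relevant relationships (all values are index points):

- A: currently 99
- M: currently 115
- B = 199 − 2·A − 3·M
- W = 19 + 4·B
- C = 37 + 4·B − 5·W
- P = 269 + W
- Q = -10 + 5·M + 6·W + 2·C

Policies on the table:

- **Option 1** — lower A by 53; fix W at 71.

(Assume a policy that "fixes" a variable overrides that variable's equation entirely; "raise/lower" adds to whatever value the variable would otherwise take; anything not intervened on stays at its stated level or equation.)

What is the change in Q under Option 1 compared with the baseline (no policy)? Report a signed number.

-4864

Baseline:
  A = 99
  M = 115
  B = 199 − 2·99 − 3·115 = -344
  W = 19 + 4·(-344) = -1357
  C = 37 + 4·(-344) − 5·(-1357) = 5446
  Q = -10 + 5·115 + 6·(-1357) + 2·5446 = 3315
Option 1 (A − 53, W := 71):
  A = 99 − 53 = 46
  M = 115
  B = 199 − 2·46 − 3·115 = -238
  W = 71
  C = 37 + 4·(-238) − 5·71 = -1270
  Q = -10 + 5·115 + 6·71 + 2·(-1270) = -1549
Change in Q: -1549 − 3315 = -4864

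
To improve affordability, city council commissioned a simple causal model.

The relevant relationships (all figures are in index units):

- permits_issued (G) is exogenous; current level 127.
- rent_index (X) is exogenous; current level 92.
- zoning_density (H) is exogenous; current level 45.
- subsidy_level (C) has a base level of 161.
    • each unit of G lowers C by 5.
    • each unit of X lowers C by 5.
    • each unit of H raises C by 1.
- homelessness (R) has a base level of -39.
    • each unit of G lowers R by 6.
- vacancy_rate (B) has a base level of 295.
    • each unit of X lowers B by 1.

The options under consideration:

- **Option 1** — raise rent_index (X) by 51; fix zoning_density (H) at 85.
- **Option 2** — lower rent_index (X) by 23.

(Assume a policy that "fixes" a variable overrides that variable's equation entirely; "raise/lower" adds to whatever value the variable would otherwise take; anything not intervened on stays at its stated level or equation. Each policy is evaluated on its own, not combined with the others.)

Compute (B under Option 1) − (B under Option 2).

-74

Option 1 (X + 51, H := 85):
  X = 92 + 51 = 143
  B = 295 − 143 = 152
Option 2 (X − 23):
  X = 92 − 23 = 69
  B = 295 − 69 = 226
B: 152 − 226 = -74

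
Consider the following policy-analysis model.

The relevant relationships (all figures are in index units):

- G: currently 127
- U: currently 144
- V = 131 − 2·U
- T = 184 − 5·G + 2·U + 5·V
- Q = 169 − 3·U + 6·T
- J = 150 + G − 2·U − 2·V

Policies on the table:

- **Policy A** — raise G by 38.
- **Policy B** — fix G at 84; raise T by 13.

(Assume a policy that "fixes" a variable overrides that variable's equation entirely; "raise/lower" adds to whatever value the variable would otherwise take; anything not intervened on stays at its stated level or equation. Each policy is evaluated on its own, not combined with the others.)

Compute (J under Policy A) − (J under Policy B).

81

Policy A (G + 38):
  G = 127 + 38 = 165
  U = 144
  V = 131 − 2·144 = -157
  J = 150 + 165 − 2·144 − 2·(-157) = 341
Policy B (G := 84, T + 13):
  G = 84
  U = 144
  V = 131 − 2·144 = -157
  J = 150 + 84 − 2·144 − 2·(-157) = 260
J: 341 − 260 = 81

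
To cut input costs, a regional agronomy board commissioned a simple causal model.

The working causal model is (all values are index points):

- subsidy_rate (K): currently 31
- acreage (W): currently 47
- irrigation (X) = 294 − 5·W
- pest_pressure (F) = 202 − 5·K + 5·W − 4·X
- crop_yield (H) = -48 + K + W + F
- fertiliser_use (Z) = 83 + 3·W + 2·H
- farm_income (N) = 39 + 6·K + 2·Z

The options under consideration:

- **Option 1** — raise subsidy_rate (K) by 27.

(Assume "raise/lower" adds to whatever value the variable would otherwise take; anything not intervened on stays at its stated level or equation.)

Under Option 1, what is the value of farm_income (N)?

707

Option 1 (K + 27):
  K = 31 + 27 = 58
  W = 47
  X = 294 − 5·47 = 59
  F = 202 − 5·58 + 5·47 − 4·59 = -89
  H = -48 + 58 + 47 + (-89) = -32
  Z = 83 + 3·47 + 2·(-32) = 160
  N = 39 + 6·58 + 2·160 = 707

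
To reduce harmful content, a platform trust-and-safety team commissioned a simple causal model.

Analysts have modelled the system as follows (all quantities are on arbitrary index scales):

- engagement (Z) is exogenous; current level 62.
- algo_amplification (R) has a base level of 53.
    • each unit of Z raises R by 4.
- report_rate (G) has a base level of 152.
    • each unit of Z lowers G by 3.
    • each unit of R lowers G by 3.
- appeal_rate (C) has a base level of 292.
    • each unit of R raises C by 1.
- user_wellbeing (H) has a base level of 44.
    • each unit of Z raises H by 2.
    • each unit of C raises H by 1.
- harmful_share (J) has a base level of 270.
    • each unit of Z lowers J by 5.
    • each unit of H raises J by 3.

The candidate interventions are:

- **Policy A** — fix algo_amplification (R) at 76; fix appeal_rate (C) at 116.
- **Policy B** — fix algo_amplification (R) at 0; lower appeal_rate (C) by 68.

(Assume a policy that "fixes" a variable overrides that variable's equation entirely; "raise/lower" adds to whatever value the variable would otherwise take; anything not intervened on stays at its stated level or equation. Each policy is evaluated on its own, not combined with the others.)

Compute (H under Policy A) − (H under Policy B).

-108

Policy A (R := 76, C := 116):
  Z = 62
  R = 76
  C = 116
  H = 44 + 2·62 + 116 = 284
Policy B (R := 0, C − 68):
  Z = 62
  R = 0
  C = 292 + 0 (−68 from intervention) = 224
  H = 44 + 2·62 + 224 = 392
H: 284 − 392 = -108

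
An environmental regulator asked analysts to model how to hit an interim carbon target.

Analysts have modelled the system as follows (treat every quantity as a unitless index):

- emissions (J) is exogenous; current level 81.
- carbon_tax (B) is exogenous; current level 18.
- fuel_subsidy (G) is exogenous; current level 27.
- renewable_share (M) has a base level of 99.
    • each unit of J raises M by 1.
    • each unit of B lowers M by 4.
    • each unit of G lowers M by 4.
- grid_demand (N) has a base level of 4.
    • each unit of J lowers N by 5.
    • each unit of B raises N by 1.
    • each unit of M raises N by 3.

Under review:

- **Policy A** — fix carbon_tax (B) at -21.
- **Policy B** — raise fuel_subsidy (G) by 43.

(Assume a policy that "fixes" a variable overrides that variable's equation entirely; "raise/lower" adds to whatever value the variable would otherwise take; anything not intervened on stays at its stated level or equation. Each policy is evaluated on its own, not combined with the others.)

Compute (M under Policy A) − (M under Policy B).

328

Policy A (B := -21):
  J = 81
  B = -21
  G = 27
  M = 99 + 81 − 4·(-21) − 4·27 = 156
Policy B (G + 43):
  J = 81
  B = 18
  G = 27 + 43 = 70
  M = 99 + 81 − 4·18 − 4·70 = -172
M: 156 − (-172) = 328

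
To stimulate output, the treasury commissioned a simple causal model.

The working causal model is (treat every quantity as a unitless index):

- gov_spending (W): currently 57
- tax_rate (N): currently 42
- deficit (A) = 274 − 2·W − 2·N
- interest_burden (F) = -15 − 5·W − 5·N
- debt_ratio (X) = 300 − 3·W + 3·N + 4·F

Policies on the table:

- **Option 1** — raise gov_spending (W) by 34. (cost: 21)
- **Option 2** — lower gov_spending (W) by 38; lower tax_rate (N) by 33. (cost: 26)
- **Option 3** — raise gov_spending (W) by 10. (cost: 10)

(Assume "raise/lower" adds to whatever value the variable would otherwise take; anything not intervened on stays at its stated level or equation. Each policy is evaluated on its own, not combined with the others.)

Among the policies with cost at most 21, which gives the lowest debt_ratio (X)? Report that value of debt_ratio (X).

Option 1 (W + 34):
  W = 57 + 34 = 91
  N = 42
  F = -15 − 5·91 − 5·42 = -680
  X = 300 − 3·91 + 3·42 + 4·(-680) = -2567
Option 3 (W + 10):
  W = 57 + 10 = 67
  N = 42
  F = -15 − 5·67 − 5·42 = -560
  X = 300 − 3·67 + 3·42 + 4·(-560) = -2015
Comparing — Option 1: X=-2567, Option 3: X=-2015. Lowest is -2567 (Option 1).

-2567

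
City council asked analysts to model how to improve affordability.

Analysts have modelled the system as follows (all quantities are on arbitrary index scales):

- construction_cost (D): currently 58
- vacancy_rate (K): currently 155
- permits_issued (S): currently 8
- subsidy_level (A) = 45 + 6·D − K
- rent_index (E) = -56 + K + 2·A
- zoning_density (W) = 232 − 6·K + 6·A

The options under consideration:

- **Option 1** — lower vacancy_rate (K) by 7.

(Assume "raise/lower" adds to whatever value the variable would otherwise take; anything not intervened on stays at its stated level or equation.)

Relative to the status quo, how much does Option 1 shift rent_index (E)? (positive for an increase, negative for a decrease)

7

Baseline:
  D = 58
  K = 155
  A = 45 + 6·58 − 155 = 238
  E = -56 + 155 + 2·238 = 575
Option 1 (K − 7):
  D = 58
  K = 155 − 7 = 148
  A = 45 + 6·58 − 148 = 245
  E = -56 + 148 + 2·245 = 582
Change in E: 582 − 575 = 7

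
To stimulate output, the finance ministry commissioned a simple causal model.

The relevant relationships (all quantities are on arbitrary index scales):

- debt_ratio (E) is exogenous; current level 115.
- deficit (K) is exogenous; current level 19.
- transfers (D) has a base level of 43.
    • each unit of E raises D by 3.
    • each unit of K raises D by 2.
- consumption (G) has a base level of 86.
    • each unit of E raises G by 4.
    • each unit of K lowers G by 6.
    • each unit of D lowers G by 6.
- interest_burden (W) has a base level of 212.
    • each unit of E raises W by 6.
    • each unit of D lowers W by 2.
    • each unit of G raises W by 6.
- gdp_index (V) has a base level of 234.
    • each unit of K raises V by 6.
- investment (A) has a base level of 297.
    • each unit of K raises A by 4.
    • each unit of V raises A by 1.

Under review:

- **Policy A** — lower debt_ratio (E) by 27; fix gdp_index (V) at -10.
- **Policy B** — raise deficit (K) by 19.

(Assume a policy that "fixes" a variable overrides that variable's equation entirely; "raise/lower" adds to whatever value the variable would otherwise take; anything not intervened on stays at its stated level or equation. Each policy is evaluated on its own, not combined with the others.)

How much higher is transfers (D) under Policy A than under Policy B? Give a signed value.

-119

Policy A (E − 27, V := -10):
  E = 115 − 27 = 88
  K = 19
  D = 43 + 3·88 + 2·19 = 345
Policy B (K + 19):
  E = 115
  K = 19 + 19 = 38
  D = 43 + 3·115 + 2·38 = 464
D: 345 − 464 = -119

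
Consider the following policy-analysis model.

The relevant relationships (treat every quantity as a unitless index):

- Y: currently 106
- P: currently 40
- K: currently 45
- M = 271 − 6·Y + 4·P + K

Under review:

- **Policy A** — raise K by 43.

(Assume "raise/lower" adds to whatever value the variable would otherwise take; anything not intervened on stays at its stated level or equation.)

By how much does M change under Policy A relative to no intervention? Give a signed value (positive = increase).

Baseline:
  Y = 106
  P = 40
  K = 45
  M = 271 − 6·106 + 4·40 + 45 = -160
Policy A (K + 43):
  Y = 106
  P = 40
  K = 45 + 43 = 88
  M = 271 − 6·106 + 4·40 + 88 = -117
Change in M: -117 − (-160) = 43

43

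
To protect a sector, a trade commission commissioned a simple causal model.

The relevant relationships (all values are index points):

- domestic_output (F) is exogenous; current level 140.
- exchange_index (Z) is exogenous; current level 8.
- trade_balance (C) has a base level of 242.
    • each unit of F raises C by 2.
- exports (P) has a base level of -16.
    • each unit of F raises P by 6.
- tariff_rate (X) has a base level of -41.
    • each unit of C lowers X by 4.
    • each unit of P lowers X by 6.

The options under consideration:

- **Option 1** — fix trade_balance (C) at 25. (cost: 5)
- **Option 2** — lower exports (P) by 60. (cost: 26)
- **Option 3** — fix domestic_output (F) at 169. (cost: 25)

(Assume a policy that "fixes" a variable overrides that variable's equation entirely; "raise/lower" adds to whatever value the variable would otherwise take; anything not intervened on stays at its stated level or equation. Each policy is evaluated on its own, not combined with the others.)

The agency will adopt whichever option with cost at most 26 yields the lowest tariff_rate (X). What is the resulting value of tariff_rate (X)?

-8349

Option 1 (C := 25):
  F = 140
  C = 25
  P = -16 + 6·140 = 824
  X = -41 − 4·25 − 6·824 = -5085
Option 2 (P − 60):
  F = 140
  C = 242 + 2·140 = 522
  P = -16 + 6·140 (−60 from intervention) = 764
  X = -41 − 4·522 − 6·764 = -6713
Option 3 (F := 169):
  F = 169
  C = 242 + 2·169 = 580
  P = -16 + 6·169 = 998
  X = -41 − 4·580 − 6·998 = -8349
Comparing — Option 1: X=-5085, Option 2: X=-6713, Option 3: X=-8349. Lowest is -8349 (Option 3).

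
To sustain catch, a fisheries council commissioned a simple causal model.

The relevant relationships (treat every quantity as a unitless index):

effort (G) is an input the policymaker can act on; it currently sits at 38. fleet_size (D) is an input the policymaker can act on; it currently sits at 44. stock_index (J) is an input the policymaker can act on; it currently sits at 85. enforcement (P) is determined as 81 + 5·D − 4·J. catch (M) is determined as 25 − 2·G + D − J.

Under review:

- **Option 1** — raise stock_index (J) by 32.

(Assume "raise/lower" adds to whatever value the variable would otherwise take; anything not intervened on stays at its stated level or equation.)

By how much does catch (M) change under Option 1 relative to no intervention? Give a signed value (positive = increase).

-32

Baseline:
  G = 38
  D = 44
  J = 85
  M = 25 − 2·38 + 44 − 85 = -92
Option 1 (J + 32):
  G = 38
  D = 44
  J = 85 + 32 = 117
  M = 25 − 2·38 + 44 − 117 = -124
Change in M: -124 − (-92) = -32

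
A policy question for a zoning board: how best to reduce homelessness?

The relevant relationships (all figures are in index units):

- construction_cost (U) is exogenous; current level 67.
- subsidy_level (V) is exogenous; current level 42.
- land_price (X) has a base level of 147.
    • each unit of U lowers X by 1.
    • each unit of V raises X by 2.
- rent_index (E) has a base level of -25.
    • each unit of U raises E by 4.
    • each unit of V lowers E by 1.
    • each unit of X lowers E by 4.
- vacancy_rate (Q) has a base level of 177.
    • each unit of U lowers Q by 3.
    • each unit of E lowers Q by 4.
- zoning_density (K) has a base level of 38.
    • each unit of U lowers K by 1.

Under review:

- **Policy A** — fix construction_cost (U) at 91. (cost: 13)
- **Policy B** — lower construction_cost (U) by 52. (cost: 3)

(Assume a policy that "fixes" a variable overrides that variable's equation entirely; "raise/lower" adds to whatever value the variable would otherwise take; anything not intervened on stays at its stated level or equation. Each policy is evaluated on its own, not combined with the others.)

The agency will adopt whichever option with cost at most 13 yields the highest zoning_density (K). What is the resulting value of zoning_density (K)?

Policy A (U := 91):
  U = 91
  K = 38 − 91 = -53
Policy B (U − 52):
  U = 67 − 52 = 15
  K = 38 − 15 = 23
Comparing — Policy A: K=-53, Policy B: K=23. Highest is 23 (Policy B).

23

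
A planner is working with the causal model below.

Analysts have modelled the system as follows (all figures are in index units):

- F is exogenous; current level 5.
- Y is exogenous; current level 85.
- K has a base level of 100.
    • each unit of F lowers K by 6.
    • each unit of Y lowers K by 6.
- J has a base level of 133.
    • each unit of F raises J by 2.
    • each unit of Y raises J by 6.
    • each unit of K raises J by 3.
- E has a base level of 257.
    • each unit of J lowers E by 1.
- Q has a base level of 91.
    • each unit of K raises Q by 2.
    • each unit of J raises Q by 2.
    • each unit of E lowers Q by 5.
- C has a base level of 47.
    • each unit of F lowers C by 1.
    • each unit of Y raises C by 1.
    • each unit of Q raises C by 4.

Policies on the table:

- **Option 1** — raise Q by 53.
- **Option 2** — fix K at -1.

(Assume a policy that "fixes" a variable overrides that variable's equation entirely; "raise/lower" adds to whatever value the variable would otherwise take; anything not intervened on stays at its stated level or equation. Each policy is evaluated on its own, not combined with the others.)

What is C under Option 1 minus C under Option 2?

-40176

Option 1 (Q + 53):
  F = 5
  Y = 85
  K = 100 − 6·5 − 6·85 = -440
  J = 133 + 2·5 + 6·85 + 3·(-440) = -667
  E = 257 − (-667) = 924
  Q = 91 + 2·(-440) + 2·(-667) − 5·924 (+53 from intervention) = -6690
  C = 47 − 5 + 85 + 4·(-6690) = -26633
Option 2 (K := -1):
  F = 5
  Y = 85
  K = -1
  J = 133 + 2·5 + 6·85 + 3·(-1) = 650
  E = 257 − 650 = -393
  Q = 91 + 2·(-1) + 2·650 − 5·(-393) = 3354
  C = 47 − 5 + 85 + 4·3354 = 13543
C: -26633 − 13543 = -40176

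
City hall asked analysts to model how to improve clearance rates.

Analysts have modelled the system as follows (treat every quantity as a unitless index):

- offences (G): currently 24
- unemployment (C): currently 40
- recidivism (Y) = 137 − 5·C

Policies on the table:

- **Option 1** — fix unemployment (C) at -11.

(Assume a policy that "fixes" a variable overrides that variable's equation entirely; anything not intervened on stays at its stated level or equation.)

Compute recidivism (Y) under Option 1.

192

Option 1 (C := -11):
  C = -11
  Y = 137 − 5·(-11) = 192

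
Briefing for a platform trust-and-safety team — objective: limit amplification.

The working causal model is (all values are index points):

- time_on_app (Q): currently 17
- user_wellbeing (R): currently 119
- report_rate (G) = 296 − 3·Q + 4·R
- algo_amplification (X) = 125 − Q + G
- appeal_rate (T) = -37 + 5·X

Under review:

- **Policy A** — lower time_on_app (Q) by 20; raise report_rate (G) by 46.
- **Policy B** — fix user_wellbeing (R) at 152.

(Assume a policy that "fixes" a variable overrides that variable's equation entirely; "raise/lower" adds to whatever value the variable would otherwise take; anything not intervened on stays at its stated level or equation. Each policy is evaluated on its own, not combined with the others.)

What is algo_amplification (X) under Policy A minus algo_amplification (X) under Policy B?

Policy A (Q − 20, G + 46):
  Q = 17 − 20 = -3
  R = 119
  G = 296 − 3·(-3) + 4·119 (+46 from intervention) = 827
  X = 125 − (-3) + 827 = 955
Policy B (R := 152):
  Q = 17
  R = 152
  G = 296 − 3·17 + 4·152 = 853
  X = 125 − 17 + 853 = 961
X: 955 − 961 = -6

-6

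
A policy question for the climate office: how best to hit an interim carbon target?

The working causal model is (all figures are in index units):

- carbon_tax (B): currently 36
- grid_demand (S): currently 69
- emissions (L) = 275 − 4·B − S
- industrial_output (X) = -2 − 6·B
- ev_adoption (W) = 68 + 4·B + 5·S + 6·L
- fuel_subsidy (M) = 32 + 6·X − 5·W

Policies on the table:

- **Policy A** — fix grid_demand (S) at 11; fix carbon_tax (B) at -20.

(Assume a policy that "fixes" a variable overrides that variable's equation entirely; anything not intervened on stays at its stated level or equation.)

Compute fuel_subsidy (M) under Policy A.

Policy A (S := 11, B := -20):
  B = -20
  S = 11
  L = 275 − 4·(-20) − 11 = 344
  X = -2 − 6·(-20) = 118
  W = 68 + 4·(-20) + 5·11 + 6·344 = 2107
  M = 32 + 6·118 − 5·2107 = -9795

-9795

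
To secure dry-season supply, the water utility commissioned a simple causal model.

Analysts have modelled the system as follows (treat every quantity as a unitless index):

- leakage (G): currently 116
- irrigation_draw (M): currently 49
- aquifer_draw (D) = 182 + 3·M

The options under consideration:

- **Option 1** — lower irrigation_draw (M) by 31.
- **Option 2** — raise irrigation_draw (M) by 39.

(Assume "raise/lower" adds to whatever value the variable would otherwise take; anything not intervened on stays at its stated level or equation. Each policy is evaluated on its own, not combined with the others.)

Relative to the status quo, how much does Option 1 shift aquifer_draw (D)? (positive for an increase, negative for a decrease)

-93

Baseline:
  M = 49
  D = 182 + 3·49 = 329
Option 1 (M − 31):
  M = 49 − 31 = 18
  D = 182 + 3·18 = 236
Change in D: 236 − 329 = -93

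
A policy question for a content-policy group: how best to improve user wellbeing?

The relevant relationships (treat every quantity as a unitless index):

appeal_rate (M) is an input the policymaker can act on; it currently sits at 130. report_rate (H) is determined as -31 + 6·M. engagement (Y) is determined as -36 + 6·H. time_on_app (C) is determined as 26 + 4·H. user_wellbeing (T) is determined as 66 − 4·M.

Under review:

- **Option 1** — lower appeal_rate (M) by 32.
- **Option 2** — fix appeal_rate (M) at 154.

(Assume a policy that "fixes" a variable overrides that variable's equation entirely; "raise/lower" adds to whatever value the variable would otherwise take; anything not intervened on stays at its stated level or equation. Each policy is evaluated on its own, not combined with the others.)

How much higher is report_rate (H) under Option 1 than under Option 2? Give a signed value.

-336

Option 1 (M − 32):
  M = 130 − 32 = 98
  H = -31 + 6·98 = 557
Option 2 (M := 154):
  M = 154
  H = -31 + 6·154 = 893
H: 557 − 893 = -336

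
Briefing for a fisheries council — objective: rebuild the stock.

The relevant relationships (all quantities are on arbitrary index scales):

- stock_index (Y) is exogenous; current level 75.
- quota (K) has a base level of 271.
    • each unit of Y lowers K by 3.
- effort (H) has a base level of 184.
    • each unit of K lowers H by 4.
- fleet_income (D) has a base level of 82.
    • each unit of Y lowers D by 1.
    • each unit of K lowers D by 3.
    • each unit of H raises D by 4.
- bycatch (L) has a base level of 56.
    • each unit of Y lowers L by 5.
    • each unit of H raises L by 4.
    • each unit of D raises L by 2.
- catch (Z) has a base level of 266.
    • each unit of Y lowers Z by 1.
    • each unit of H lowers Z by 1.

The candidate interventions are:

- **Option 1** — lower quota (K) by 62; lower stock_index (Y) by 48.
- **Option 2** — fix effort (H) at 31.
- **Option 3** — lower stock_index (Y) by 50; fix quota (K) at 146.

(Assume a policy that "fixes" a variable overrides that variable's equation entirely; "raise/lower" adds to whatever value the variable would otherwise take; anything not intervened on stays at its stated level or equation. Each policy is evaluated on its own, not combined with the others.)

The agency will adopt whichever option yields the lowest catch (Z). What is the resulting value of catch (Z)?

160

Option 1 (K − 62, Y − 48):
  Y = 75 − 48 = 27
  K = 271 − 3·27 (−62 from intervention) = 128
  H = 184 − 4·128 = -328
  Z = 266 − 27 − (-328) = 567
Option 2 (H := 31):
  Y = 75
  K = 271 − 3·75 = 46
  H = 31
  Z = 266 − 75 − 31 = 160
Option 3 (Y − 50, K := 146):
  Y = 75 − 50 = 25
  K = 146
  H = 184 − 4·146 = -400
  Z = 266 − 25 − (-400) = 641
Comparing — Option 1: Z=567, Option 2: Z=160, Option 3: Z=641. Lowest is 160 (Option 2).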